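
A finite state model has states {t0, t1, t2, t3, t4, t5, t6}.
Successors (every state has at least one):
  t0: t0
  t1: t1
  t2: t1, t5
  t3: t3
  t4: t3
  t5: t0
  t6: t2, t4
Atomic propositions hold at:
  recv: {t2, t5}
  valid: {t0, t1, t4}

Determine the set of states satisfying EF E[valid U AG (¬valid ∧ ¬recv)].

Sat(¬valid) = {t2, t3, t5, t6}
Sat(¬recv) = {t0, t1, t3, t4, t6}
Sat(¬valid ∧ ¬recv) = {t3, t6}
AG (¬valid ∧ ¬recv): greatest fixpoint, start Z0 = {t3, t6}, keep only states in Sat with every successor in Z. Z1 = {t3}; fixed.
Sat(AG (¬valid ∧ ¬recv)) = {t3}
E[valid U AG (¬valid ∧ ¬recv)]: least fixpoint, start Z0 = Sat(AG (¬valid ∧ ¬recv)) = {t3}, add states in Sat(valid) with some successor in Z. Z1 = {t3, t4}; fixed.
Sat(E[valid U AG (¬valid ∧ ¬recv)]) = {t3, t4}
EF E[valid U AG (¬valid ∧ ¬recv)]: least fixpoint, start Z0 = {t3, t4}, add states with some successor in Z. Z1 = {t3, t4, t6}; fixed.
Sat(EF E[valid U AG (¬valid ∧ ¬recv)]) = {t3, t4, t6}

{t3, t4, t6}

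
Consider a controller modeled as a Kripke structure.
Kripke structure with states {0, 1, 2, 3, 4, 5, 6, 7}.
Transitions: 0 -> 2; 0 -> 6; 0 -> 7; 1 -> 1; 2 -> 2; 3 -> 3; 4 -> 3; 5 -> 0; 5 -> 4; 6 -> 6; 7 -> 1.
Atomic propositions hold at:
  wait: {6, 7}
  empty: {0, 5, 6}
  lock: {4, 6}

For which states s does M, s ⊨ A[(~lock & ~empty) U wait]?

{6, 7}

Sat(~lock) = {0, 1, 2, 3, 5, 7}
Sat(~empty) = {1, 2, 3, 4, 7}
Sat(~lock & ~empty) = {1, 2, 3, 7}
A[(~lock & ~empty) U wait]: least fixpoint, start Z0 = Sat(wait) = {6, 7}, add states in Sat(~lock & ~empty) with every successor in Z. Already a fixed point.
Sat(A[(~lock & ~empty) U wait]) = {6, 7}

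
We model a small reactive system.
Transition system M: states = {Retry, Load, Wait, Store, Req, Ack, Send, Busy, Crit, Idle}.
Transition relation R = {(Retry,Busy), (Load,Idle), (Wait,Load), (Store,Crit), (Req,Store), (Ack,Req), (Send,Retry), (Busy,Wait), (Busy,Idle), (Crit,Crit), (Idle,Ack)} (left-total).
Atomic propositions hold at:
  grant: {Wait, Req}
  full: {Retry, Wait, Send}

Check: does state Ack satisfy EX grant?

Sat(EX grant) = {s : some successor in {Wait, Req}} = {Ack, Busy}
Ack ∈ Sat(EX grant) = {Ack, Busy}, so the formula holds at Ack.

Yes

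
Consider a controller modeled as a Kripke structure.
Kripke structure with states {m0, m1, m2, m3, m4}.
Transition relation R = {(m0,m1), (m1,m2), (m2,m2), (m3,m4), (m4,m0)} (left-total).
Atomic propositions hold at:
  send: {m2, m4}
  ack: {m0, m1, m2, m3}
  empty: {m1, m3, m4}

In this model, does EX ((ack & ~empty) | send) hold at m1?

Sat(~empty) = {m0, m2}
Sat(ack & ~empty) = {m0, m2}
Sat((ack & ~empty) | send) = {m0, m2, m4}
Sat(EX ((ack & ~empty) | send)) = {s : some successor in {m0, m2, m4}} = {m1, m2, m3, m4}
m1 ∈ Sat(EX ((ack & ~empty) | send)) = {m1, m2, m3, m4}, so the formula holds at m1.

Yes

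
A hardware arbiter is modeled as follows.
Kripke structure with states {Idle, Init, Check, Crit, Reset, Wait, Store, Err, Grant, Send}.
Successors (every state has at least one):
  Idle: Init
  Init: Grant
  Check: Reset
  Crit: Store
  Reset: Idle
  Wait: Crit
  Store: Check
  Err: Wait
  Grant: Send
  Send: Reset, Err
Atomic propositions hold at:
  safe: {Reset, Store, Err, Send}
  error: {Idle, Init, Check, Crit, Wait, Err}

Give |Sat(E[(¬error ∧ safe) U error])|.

Sat(¬error) = {Reset, Store, Grant, Send}
Sat(¬error ∧ safe) = {Reset, Store, Send}
E[(¬error ∧ safe) U error]: least fixpoint, start Z0 = Sat(error) = {Idle, Init, Check, Crit, Wait, Err}, add states in Sat(¬error ∧ safe) with some successor in Z. Z1 = {Idle, Init, Check, Crit, Reset, Wait, Store, Err, Send}; fixed.
Sat(E[(¬error ∧ safe) U error]) = {Idle, Init, Check, Crit, Reset, Wait, Store, Err, Send}
|Sat(E[(¬error ∧ safe) U error])| = |{Idle, Init, Check, Crit, Reset, Wait, Store, Err, Send}| = 9.

9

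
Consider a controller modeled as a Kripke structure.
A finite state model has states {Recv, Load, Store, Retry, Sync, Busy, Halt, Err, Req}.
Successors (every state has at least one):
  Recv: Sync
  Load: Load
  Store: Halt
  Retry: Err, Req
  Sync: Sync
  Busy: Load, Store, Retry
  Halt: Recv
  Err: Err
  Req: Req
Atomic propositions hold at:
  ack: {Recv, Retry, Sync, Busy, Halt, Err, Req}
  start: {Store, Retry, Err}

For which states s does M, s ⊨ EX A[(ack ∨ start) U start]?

Sat(ack ∨ start) = {Recv, Store, Retry, Sync, Busy, Halt, Err, Req}
A[(ack ∨ start) U start]: least fixpoint, start Z0 = Sat(start) = {Store, Retry, Err}, add states in Sat(ack ∨ start) with every successor in Z. Already a fixed point.
Sat(A[(ack ∨ start) U start]) = {Store, Retry, Err}
Sat(EX A[(ack ∨ start) U start]) = {s : some successor in {Store, Retry, Err}} = {Retry, Busy, Err}

{Retry, Busy, Err}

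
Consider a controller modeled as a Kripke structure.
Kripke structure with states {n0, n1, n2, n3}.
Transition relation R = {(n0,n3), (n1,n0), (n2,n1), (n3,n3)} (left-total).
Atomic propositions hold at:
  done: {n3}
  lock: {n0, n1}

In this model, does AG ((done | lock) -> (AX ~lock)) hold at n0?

Yes

Sat(done | lock) = {n0, n1, n3}
Sat(~lock) = {n2, n3}
Sat(AX ~lock) = {s : every successor in {n2, n3}} = {n0, n3}
Sat((done | lock) -> (AX ~lock)) = {n0, n2, n3}
AG ((done | lock) -> (AX ~lock)): greatest fixpoint, start Z0 = {n0, n2, n3}, keep only states in Sat with every successor in Z. Z1 = {n0, n3}; fixed.
Sat(AG ((done | lock) -> (AX ~lock))) = {n0, n3}
n0 ∈ Sat(AG ((done | lock) -> (AX ~lock))) = {n0, n3}, so the formula holds at n0.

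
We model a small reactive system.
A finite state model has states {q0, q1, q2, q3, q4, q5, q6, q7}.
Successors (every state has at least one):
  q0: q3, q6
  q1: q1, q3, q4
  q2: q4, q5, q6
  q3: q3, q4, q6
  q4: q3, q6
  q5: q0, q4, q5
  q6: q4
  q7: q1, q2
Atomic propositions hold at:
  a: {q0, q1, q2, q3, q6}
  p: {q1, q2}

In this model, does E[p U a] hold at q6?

E[p U a]: least fixpoint, start Z0 = Sat(a) = {q0, q1, q2, q3, q6}, add states in Sat(p) with some successor in Z. Already a fixed point.
Sat(E[p U a]) = {q0, q1, q2, q3, q6}
q6 ∈ Sat(E[p U a]) = {q0, q1, q2, q3, q6}, so the formula holds at q6.

Yes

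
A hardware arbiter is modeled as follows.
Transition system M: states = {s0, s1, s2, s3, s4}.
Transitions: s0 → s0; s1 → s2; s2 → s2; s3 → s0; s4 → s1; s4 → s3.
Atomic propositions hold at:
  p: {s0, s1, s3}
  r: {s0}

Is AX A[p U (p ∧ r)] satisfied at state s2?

Sat(p ∧ r) = {s0}
A[p U (p ∧ r)]: least fixpoint, start Z0 = Sat((p ∧ r)) = {s0}, add states in Sat(p) with every successor in Z. Z1 = {s0, s3}; fixed.
Sat(A[p U (p ∧ r)]) = {s0, s3}
Sat(AX A[p U (p ∧ r)]) = {s : every successor in {s0, s3}} = {s0, s3}
s2 ∉ Sat(AX A[p U (p ∧ r)]) = {s0, s3}, so the formula does not hold at s2.

No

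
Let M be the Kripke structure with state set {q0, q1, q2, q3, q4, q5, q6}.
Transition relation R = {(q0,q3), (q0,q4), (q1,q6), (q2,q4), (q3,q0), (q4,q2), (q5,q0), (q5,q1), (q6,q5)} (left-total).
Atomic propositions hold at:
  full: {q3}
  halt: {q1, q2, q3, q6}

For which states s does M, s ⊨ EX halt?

Sat(EX halt) = {s : some successor in {q1, q2, q3, q6}} = {q0, q1, q4, q5}

{q0, q1, q4, q5}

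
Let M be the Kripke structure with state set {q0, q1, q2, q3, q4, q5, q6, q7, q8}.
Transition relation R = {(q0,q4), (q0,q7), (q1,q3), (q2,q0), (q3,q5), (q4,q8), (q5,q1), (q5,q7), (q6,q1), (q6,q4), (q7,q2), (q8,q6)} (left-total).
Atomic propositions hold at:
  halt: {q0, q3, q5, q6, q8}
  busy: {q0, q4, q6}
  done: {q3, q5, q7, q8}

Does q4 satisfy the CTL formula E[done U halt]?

No

E[done U halt]: least fixpoint, start Z0 = Sat(halt) = {q0, q3, q5, q6, q8}, add states in Sat(done) with some successor in Z. Already a fixed point.
Sat(E[done U halt]) = {q0, q3, q5, q6, q8}
q4 ∉ Sat(E[done U halt]) = {q0, q3, q5, q6, q8}, so the formula does not hold at q4.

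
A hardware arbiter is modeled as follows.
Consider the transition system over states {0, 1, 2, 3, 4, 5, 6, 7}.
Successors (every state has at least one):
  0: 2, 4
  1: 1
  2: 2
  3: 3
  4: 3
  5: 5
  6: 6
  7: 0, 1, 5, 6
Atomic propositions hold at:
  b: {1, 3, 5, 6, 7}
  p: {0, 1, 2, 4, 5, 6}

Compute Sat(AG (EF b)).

EF b: least fixpoint, start Z0 = {1, 3, 5, 6, 7}, add states with some successor in Z. Z1 = {1, 3, 4, 5, 6, 7}; Z2 = {0, 1, 3, 4, 5, 6, 7}; fixed.
Sat(EF b) = {0, 1, 3, 4, 5, 6, 7}
AG (EF b): greatest fixpoint, start Z0 = {0, 1, 3, 4, 5, 6, 7}, keep only states in Sat with every successor in Z. Z1 = {1, 3, 4, 5, 6, 7}; Z2 = {1, 3, 4, 5, 6}; fixed.
Sat(AG (EF b)) = {1, 3, 4, 5, 6}

{1, 3, 4, 5, 6}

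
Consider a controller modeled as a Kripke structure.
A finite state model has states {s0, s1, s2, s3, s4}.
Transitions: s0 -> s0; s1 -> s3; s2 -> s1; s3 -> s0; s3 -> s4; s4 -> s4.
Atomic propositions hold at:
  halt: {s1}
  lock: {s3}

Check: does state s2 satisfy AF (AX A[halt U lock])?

A[halt U lock]: least fixpoint, start Z0 = Sat(lock) = {s3}, add states in Sat(halt) with every successor in Z. Z1 = {s1, s3}; fixed.
Sat(A[halt U lock]) = {s1, s3}
Sat(AX A[halt U lock]) = {s : every successor in {s1, s3}} = {s1, s2}
AF (AX A[halt U lock]): least fixpoint, start Z0 = {s1, s2}, add states with every successor in Z. Already a fixed point.
Sat(AF (AX A[halt U lock])) = {s1, s2}
s2 ∈ Sat(AF (AX A[halt U lock])) = {s1, s2}, so the formula holds at s2.

Yes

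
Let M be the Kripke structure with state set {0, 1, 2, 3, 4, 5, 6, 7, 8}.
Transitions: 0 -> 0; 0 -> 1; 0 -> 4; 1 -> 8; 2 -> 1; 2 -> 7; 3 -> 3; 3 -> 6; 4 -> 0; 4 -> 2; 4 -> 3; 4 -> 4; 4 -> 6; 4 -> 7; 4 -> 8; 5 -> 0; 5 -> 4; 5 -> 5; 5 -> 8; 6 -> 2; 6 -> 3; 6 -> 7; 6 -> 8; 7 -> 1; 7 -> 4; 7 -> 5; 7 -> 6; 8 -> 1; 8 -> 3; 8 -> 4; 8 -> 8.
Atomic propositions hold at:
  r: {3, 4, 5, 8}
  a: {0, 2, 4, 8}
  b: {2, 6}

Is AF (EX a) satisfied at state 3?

No

Sat(EX a) = {s : some successor in {0, 2, 4, 8}} = {0, 1, 4, 5, 6, 7, 8}
AF (EX a): least fixpoint, start Z0 = {0, 1, 4, 5, 6, 7, 8}, add states with every successor in Z. Z1 = {0, 1, 2, 4, 5, 6, 7, 8}; fixed.
Sat(AF (EX a)) = {0, 1, 2, 4, 5, 6, 7, 8}
3 ∉ Sat(AF (EX a)) = {0, 1, 2, 4, 5, 6, 7, 8}, so the formula does not hold at 3.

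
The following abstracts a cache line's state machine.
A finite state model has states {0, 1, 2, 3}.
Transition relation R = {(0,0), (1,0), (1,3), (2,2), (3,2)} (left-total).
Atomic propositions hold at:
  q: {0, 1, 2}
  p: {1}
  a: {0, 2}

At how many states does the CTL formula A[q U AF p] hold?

1

AF p: least fixpoint, start Z0 = {1}, add states with every successor in Z. Already a fixed point.
Sat(AF p) = {1}
A[q U AF p]: least fixpoint, start Z0 = Sat(AF p) = {1}, add states in Sat(q) with every successor in Z. Already a fixed point.
Sat(A[q U AF p]) = {1}
|Sat(A[q U AF p])| = |{1}| = 1.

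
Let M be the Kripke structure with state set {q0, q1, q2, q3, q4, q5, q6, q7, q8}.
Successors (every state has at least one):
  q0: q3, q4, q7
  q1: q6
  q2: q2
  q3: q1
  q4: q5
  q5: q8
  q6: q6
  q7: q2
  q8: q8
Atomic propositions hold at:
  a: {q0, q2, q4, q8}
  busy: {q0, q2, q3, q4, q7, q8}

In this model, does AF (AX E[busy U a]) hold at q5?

Yes

E[busy U a]: least fixpoint, start Z0 = Sat(a) = {q0, q2, q4, q8}, add states in Sat(busy) with some successor in Z. Z1 = {q0, q2, q4, q7, q8}; fixed.
Sat(E[busy U a]) = {q0, q2, q4, q7, q8}
Sat(AX E[busy U a]) = {s : every successor in {q0, q2, q4, q7, q8}} = {q2, q5, q7, q8}
AF (AX E[busy U a]): least fixpoint, start Z0 = {q2, q5, q7, q8}, add states with every successor in Z. Z1 = {q2, q4, q5, q7, q8}; fixed.
Sat(AF (AX E[busy U a])) = {q2, q4, q5, q7, q8}
q5 ∈ Sat(AF (AX E[busy U a])) = {q2, q4, q5, q7, q8}, so the formula holds at q5.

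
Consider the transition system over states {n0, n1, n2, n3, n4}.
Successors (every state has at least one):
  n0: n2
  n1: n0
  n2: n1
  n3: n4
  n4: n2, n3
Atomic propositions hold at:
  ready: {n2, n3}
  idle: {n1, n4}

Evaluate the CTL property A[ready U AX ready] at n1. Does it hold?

Sat(AX ready) = {s : every successor in {n2, n3}} = {n0, n4}
A[ready U AX ready]: least fixpoint, start Z0 = Sat(AX ready) = {n0, n4}, add states in Sat(ready) with every successor in Z. Z1 = {n0, n3, n4}; fixed.
Sat(A[ready U AX ready]) = {n0, n3, n4}
n1 ∉ Sat(A[ready U AX ready]) = {n0, n3, n4}, so the formula does not hold at n1.

No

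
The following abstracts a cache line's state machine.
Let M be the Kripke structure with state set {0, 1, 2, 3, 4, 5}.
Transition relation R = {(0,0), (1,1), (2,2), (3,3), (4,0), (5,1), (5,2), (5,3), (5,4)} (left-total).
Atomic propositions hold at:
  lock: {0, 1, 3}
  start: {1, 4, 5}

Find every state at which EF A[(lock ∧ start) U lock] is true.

Sat(lock ∧ start) = {1}
A[(lock ∧ start) U lock]: least fixpoint, start Z0 = Sat(lock) = {0, 1, 3}, add states in Sat(lock ∧ start) with every successor in Z. Already a fixed point.
Sat(A[(lock ∧ start) U lock]) = {0, 1, 3}
EF A[(lock ∧ start) U lock]: least fixpoint, start Z0 = {0, 1, 3}, add states with some successor in Z. Z1 = {0, 1, 3, 4, 5}; fixed.
Sat(EF A[(lock ∧ start) U lock]) = {0, 1, 3, 4, 5}

{0, 1, 3, 4, 5}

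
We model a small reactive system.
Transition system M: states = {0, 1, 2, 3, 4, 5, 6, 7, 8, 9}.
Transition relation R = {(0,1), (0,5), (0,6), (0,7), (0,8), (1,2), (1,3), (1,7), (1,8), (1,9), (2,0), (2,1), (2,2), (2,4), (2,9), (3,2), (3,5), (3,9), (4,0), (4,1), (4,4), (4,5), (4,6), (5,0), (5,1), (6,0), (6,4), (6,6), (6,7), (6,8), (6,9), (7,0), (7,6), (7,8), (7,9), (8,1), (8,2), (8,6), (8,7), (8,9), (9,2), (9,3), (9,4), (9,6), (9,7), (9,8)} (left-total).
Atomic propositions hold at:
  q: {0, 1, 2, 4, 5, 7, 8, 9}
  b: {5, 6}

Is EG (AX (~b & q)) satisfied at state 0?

No

Sat(~b) = {0, 1, 2, 3, 4, 7, 8, 9}
Sat(~b & q) = {0, 1, 2, 4, 7, 8, 9}
Sat(AX (~b & q)) = {s : every successor in {0, 1, 2, 4, 7, 8, 9}} = {2, 5}
EG (AX (~b & q)): greatest fixpoint, start Z0 = {2, 5}, keep only states in Sat with some successor in Z. Z1 = {2}; fixed.
Sat(EG (AX (~b & q))) = {2}
0 ∉ Sat(EG (AX (~b & q))) = {2}, so the formula does not hold at 0.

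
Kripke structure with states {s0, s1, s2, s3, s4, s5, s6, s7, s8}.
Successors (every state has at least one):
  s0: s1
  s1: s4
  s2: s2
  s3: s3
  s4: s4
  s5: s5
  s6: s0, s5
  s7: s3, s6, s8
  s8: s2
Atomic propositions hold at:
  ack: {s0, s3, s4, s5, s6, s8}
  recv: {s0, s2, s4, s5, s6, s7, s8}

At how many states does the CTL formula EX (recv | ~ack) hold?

8

Sat(~ack) = {s1, s2, s7}
Sat(recv | ~ack) = {s0, s1, s2, s4, s5, s6, s7, s8}
Sat(EX (recv | ~ack)) = {s : some successor in {s0, s1, s2, s4, s5, s6, s7, s8}} = {s0, s1, s2, s4, s5, s6, s7, s8}
|Sat(EX (recv | ~ack))| = |{s0, s1, s2, s4, s5, s6, s7, s8}| = 8.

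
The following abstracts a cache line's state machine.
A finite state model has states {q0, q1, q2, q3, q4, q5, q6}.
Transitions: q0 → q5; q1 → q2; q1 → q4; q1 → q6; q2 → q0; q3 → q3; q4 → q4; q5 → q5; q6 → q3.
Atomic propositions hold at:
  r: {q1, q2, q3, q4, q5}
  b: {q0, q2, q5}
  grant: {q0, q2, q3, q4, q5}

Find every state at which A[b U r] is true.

A[b U r]: least fixpoint, start Z0 = Sat(r) = {q1, q2, q3, q4, q5}, add states in Sat(b) with every successor in Z. Z1 = {q0, q1, q2, q3, q4, q5}; fixed.
Sat(A[b U r]) = {q0, q1, q2, q3, q4, q5}

{q0, q1, q2, q3, q4, q5}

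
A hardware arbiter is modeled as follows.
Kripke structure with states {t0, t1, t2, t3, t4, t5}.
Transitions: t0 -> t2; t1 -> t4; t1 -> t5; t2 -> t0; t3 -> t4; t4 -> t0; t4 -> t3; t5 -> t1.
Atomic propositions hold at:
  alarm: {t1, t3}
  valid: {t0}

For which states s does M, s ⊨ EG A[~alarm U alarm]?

Sat(~alarm) = {t0, t2, t4, t5}
A[~alarm U alarm]: least fixpoint, start Z0 = Sat(alarm) = {t1, t3}, add states in Sat(~alarm) with every successor in Z. Z1 = {t1, t3, t5}; fixed.
Sat(A[~alarm U alarm]) = {t1, t3, t5}
EG A[~alarm U alarm]: greatest fixpoint, start Z0 = {t1, t3, t5}, keep only states in Sat with some successor in Z. Z1 = {t1, t5}; fixed.
Sat(EG A[~alarm U alarm]) = {t1, t5}

{t1, t5}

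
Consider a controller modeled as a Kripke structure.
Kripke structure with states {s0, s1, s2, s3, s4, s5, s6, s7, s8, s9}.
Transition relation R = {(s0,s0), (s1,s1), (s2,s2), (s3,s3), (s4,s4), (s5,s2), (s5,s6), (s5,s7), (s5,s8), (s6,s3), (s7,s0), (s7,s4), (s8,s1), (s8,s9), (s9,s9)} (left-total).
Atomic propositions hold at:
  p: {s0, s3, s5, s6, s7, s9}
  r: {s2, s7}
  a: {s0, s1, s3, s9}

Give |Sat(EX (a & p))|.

6

Sat(a & p) = {s0, s3, s9}
Sat(EX (a & p)) = {s : some successor in {s0, s3, s9}} = {s0, s3, s6, s7, s8, s9}
|Sat(EX (a & p))| = |{s0, s3, s6, s7, s8, s9}| = 6.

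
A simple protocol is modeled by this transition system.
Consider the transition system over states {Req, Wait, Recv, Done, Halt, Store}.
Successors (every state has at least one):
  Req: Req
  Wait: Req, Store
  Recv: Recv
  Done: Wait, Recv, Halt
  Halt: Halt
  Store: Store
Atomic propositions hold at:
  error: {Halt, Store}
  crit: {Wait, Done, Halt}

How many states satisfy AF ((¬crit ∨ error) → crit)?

3

Sat(¬crit) = {Req, Recv, Store}
Sat(¬crit ∨ error) = {Req, Recv, Halt, Store}
Sat((¬crit ∨ error) → crit) = {Wait, Done, Halt}
AF ((¬crit ∨ error) → crit): least fixpoint, start Z0 = {Wait, Done, Halt}, add states with every successor in Z. Already a fixed point.
Sat(AF ((¬crit ∨ error) → crit)) = {Wait, Done, Halt}
|Sat(AF ((¬crit ∨ error) → crit))| = |{Wait, Done, Halt}| = 3.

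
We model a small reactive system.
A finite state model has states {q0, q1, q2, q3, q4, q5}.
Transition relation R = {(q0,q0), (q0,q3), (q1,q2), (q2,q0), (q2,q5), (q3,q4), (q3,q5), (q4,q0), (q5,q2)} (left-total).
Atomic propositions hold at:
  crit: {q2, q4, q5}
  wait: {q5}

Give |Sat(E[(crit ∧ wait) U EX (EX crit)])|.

5

Sat(crit ∧ wait) = {q5}
Sat(EX crit) = {s : some successor in {q2, q4, q5}} = {q1, q2, q3, q5}
Sat(EX (EX crit)) = {s : some successor in {q1, q2, q3, q5}} = {q0, q1, q2, q3, q5}
E[(crit ∧ wait) U EX (EX crit)]: least fixpoint, start Z0 = Sat(EX (EX crit)) = {q0, q1, q2, q3, q5}, add states in Sat(crit ∧ wait) with some successor in Z. Already a fixed point.
Sat(E[(crit ∧ wait) U EX (EX crit)]) = {q0, q1, q2, q3, q5}
|Sat(E[(crit ∧ wait) U EX (EX crit)])| = |{q0, q1, q2, q3, q5}| = 5.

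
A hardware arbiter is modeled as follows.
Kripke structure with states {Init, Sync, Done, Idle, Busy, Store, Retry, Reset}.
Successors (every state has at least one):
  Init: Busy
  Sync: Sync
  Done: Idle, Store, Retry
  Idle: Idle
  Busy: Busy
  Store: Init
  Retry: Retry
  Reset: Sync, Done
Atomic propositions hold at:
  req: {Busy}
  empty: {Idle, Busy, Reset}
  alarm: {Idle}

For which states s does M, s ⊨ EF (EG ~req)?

{Sync, Done, Idle, Retry, Reset}

Sat(~req) = {Init, Sync, Done, Idle, Store, Retry, Reset}
EG ~req: greatest fixpoint, start Z0 = {Init, Sync, Done, Idle, Store, Retry, Reset}, keep only states in Sat with some successor in Z. Z1 = {Sync, Done, Idle, Store, Retry, Reset}; Z2 = {Sync, Done, Idle, Retry, Reset}; fixed.
Sat(EG ~req) = {Sync, Done, Idle, Retry, Reset}
EF (EG ~req): least fixpoint, start Z0 = {Sync, Done, Idle, Retry, Reset}, add states with some successor in Z. Already a fixed point.
Sat(EF (EG ~req)) = {Sync, Done, Idle, Retry, Reset}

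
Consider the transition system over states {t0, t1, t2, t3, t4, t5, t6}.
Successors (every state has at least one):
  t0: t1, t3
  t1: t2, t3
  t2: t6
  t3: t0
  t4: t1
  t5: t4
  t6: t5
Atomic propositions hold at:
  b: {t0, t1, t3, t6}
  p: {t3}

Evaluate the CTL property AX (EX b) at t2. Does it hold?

Sat(EX b) = {s : some successor in {t0, t1, t3, t6}} = {t0, t1, t2, t3, t4}
Sat(AX (EX b)) = {s : every successor in {t0, t1, t2, t3, t4}} = {t0, t1, t3, t4, t5}
t2 ∉ Sat(AX (EX b)) = {t0, t1, t3, t4, t5}, so the formula does not hold at t2.

No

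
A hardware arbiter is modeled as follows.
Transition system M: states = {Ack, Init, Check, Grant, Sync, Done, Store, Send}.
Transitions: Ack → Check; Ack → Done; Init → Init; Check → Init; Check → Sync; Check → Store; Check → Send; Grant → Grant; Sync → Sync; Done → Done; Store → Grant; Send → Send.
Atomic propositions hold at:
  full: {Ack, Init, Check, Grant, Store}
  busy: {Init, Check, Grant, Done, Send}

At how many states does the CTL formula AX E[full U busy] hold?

6

E[full U busy]: least fixpoint, start Z0 = Sat(busy) = {Init, Check, Grant, Done, Send}, add states in Sat(full) with some successor in Z. Z1 = {Ack, Init, Check, Grant, Done, Store, Send}; fixed.
Sat(E[full U busy]) = {Ack, Init, Check, Grant, Done, Store, Send}
Sat(AX E[full U busy]) = {s : every successor in {Ack, Init, Check, Grant, Done, Store, Send}} = {Ack, Init, Grant, Done, Store, Send}
|Sat(AX E[full U busy])| = |{Ack, Init, Grant, Done, Store, Send}| = 6.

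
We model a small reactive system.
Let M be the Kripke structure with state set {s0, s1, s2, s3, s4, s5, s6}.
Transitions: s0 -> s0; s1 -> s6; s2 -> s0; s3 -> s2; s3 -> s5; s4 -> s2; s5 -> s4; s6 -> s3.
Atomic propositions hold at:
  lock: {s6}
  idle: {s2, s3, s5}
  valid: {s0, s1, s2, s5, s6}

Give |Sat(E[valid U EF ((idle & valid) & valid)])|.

Sat(idle & valid) = {s2, s5}
Sat((idle & valid) & valid) = {s2, s5}
EF ((idle & valid) & valid): least fixpoint, start Z0 = {s2, s5}, add states with some successor in Z. Z1 = {s2, s3, s4, s5}; Z2 = {s2, s3, s4, s5, s6}; Z3 = {s1, s2, s3, s4, s5, s6}; fixed.
Sat(EF ((idle & valid) & valid)) = {s1, s2, s3, s4, s5, s6}
E[valid U EF ((idle & valid) & valid)]: least fixpoint, start Z0 = Sat(EF ((idle & valid) & valid)) = {s1, s2, s3, s4, s5, s6}, add states in Sat(valid) with some successor in Z. Already a fixed point.
Sat(E[valid U EF ((idle & valid) & valid)]) = {s1, s2, s3, s4, s5, s6}
|Sat(E[valid U EF ((idle & valid) & valid)])| = |{s1, s2, s3, s4, s5, s6}| = 6.

6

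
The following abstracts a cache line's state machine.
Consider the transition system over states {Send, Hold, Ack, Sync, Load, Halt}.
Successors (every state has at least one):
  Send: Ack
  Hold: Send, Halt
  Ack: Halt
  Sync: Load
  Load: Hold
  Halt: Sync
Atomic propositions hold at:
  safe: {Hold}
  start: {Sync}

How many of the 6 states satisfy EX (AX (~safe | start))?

Sat(~safe) = {Send, Ack, Sync, Load, Halt}
Sat(~safe | start) = {Send, Ack, Sync, Load, Halt}
Sat(AX (~safe | start)) = {s : every successor in {Send, Ack, Sync, Load, Halt}} = {Send, Hold, Ack, Sync, Halt}
Sat(EX (AX (~safe | start))) = {s : some successor in {Send, Hold, Ack, Sync, Halt}} = {Send, Hold, Ack, Load, Halt}
|Sat(EX (AX (~safe | start)))| = |{Send, Hold, Ack, Load, Halt}| = 5.

5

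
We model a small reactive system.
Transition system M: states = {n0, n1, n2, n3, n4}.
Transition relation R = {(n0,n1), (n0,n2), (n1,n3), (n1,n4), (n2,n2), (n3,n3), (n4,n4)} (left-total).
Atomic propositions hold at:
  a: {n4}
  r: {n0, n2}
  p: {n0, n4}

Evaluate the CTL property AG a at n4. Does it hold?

AG a: greatest fixpoint, start Z0 = {n4}, keep only states in Sat with every successor in Z. Already a fixed point.
Sat(AG a) = {n4}
n4 ∈ Sat(AG a) = {n4}, so the formula holds at n4.

Yes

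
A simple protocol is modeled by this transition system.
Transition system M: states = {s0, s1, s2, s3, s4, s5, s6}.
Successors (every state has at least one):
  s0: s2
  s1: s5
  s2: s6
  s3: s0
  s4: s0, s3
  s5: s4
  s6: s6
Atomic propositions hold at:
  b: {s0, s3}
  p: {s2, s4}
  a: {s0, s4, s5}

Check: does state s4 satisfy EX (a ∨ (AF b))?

AF b: least fixpoint, start Z0 = {s0, s3}, add states with every successor in Z. Z1 = {s0, s3, s4}; Z2 = {s0, s3, s4, s5}; Z3 = {s0, s1, s3, s4, s5}; fixed.
Sat(AF b) = {s0, s1, s3, s4, s5}
Sat(a ∨ (AF b)) = {s0, s1, s3, s4, s5}
Sat(EX (a ∨ (AF b))) = {s : some successor in {s0, s1, s3, s4, s5}} = {s1, s3, s4, s5}
s4 ∈ Sat(EX (a ∨ (AF b))) = {s1, s3, s4, s5}, so the formula holds at s4.

Yes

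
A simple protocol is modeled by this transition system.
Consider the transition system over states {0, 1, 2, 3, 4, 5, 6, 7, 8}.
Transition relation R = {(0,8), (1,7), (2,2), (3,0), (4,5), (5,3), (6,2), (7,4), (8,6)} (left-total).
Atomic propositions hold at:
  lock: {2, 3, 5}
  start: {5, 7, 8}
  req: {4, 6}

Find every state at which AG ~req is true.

Sat(~req) = {0, 1, 2, 3, 5, 7, 8}
AG ~req: greatest fixpoint, start Z0 = {0, 1, 2, 3, 5, 7, 8}, keep only states in Sat with every successor in Z. Z1 = {0, 1, 2, 3, 5}; Z2 = {2, 3, 5}; Z3 = {2, 5}; Z4 = {2}; fixed.
Sat(AG ~req) = {2}

{2}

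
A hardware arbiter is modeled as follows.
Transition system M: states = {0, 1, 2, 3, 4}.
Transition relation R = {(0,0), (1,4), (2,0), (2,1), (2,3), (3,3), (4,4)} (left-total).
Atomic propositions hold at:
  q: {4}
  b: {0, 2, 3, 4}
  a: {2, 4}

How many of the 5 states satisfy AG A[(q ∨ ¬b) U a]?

Sat(¬b) = {1}
Sat(q ∨ ¬b) = {1, 4}
A[(q ∨ ¬b) U a]: least fixpoint, start Z0 = Sat(a) = {2, 4}, add states in Sat(q ∨ ¬b) with every successor in Z. Z1 = {1, 2, 4}; fixed.
Sat(A[(q ∨ ¬b) U a]) = {1, 2, 4}
AG A[(q ∨ ¬b) U a]: greatest fixpoint, start Z0 = {1, 2, 4}, keep only states in Sat with every successor in Z. Z1 = {1, 4}; fixed.
Sat(AG A[(q ∨ ¬b) U a]) = {1, 4}
|Sat(AG A[(q ∨ ¬b) U a])| = |{1, 4}| = 2.

2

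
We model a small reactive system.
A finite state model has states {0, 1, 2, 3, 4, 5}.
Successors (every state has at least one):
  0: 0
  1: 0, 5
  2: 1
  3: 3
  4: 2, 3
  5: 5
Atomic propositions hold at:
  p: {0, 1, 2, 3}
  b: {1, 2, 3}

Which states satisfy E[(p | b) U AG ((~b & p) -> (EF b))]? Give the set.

Sat(p | b) = {0, 1, 2, 3}
Sat(~b) = {0, 4, 5}
Sat(~b & p) = {0}
EF b: least fixpoint, start Z0 = {1, 2, 3}, add states with some successor in Z. Z1 = {1, 2, 3, 4}; fixed.
Sat(EF b) = {1, 2, 3, 4}
Sat((~b & p) -> (EF b)) = {1, 2, 3, 4, 5}
AG ((~b & p) -> (EF b)): greatest fixpoint, start Z0 = {1, 2, 3, 4, 5}, keep only states in Sat with every successor in Z. Z1 = {2, 3, 4, 5}; Z2 = {3, 4, 5}; Z3 = {3, 5}; fixed.
Sat(AG ((~b & p) -> (EF b))) = {3, 5}
E[(p | b) U AG ((~b & p) -> (EF b))]: least fixpoint, start Z0 = Sat(AG ((~b & p) -> (EF b))) = {3, 5}, add states in Sat(p | b) with some successor in Z. Z1 = {1, 3, 5}; Z2 = {1, 2, 3, 5}; fixed.
Sat(E[(p | b) U AG ((~b & p) -> (EF b))]) = {1, 2, 3, 5}

{1, 2, 3, 5}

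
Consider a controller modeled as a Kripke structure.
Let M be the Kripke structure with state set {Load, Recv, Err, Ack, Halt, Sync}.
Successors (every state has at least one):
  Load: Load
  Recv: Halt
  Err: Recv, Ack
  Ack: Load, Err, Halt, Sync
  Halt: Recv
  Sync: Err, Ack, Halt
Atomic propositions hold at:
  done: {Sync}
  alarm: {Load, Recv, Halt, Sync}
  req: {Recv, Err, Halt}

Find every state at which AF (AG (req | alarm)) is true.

{Load, Recv, Halt}

Sat(req | alarm) = {Load, Recv, Err, Halt, Sync}
AG (req | alarm): greatest fixpoint, start Z0 = {Load, Recv, Err, Halt, Sync}, keep only states in Sat with every successor in Z. Z1 = {Load, Recv, Halt}; fixed.
Sat(AG (req | alarm)) = {Load, Recv, Halt}
AF (AG (req | alarm)): least fixpoint, start Z0 = {Load, Recv, Halt}, add states with every successor in Z. Already a fixed point.
Sat(AF (AG (req | alarm))) = {Load, Recv, Halt}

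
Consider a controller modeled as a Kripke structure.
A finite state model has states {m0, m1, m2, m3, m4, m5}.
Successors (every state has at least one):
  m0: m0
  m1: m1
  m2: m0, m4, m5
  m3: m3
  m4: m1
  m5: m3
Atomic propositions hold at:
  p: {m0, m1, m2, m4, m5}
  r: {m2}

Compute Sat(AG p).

AG p: greatest fixpoint, start Z0 = {m0, m1, m2, m4, m5}, keep only states in Sat with every successor in Z. Z1 = {m0, m1, m2, m4}; Z2 = {m0, m1, m4}; fixed.
Sat(AG p) = {m0, m1, m4}

{m0, m1, m4}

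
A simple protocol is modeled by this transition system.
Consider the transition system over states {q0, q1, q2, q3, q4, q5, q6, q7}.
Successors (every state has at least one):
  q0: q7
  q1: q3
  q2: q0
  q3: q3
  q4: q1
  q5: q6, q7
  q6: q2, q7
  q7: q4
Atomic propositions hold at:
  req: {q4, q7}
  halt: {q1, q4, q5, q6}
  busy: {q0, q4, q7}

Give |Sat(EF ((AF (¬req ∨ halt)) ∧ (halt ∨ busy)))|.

Sat(¬req) = {q0, q1, q2, q3, q5, q6}
Sat(¬req ∨ halt) = {q0, q1, q2, q3, q4, q5, q6}
AF (¬req ∨ halt): least fixpoint, start Z0 = {q0, q1, q2, q3, q4, q5, q6}, add states with every successor in Z. Z1 = {q0, q1, q2, q3, q4, q5, q6, q7}; fixed.
Sat(AF (¬req ∨ halt)) = {q0, q1, q2, q3, q4, q5, q6, q7}
Sat(halt ∨ busy) = {q0, q1, q4, q5, q6, q7}
Sat((AF (¬req ∨ halt)) ∧ (halt ∨ busy)) = {q0, q1, q4, q5, q6, q7}
EF ((AF (¬req ∨ halt)) ∧ (halt ∨ busy)): least fixpoint, start Z0 = {q0, q1, q4, q5, q6, q7}, add states with some successor in Z. Z1 = {q0, q1, q2, q4, q5, q6, q7}; fixed.
Sat(EF ((AF (¬req ∨ halt)) ∧ (halt ∨ busy))) = {q0, q1, q2, q4, q5, q6, q7}
|Sat(EF ((AF (¬req ∨ halt)) ∧ (halt ∨ busy)))| = |{q0, q1, q2, q4, q5, q6, q7}| = 7.

7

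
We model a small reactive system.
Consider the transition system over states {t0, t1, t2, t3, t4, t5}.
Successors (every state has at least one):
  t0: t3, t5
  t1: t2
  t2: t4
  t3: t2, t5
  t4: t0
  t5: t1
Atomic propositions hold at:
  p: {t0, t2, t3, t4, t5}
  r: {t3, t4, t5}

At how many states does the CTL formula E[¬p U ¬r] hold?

3

Sat(¬p) = {t1}
Sat(¬r) = {t0, t1, t2}
E[¬p U ¬r]: least fixpoint, start Z0 = Sat(¬r) = {t0, t1, t2}, add states in Sat(¬p) with some successor in Z. Already a fixed point.
Sat(E[¬p U ¬r]) = {t0, t1, t2}
|Sat(E[¬p U ¬r])| = |{t0, t1, t2}| = 3.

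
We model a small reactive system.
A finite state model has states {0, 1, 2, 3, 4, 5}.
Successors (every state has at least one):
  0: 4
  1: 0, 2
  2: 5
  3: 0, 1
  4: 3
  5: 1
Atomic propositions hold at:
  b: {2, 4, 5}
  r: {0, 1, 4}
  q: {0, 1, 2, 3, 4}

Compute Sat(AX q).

Sat(AX q) = {s : every successor in {0, 1, 2, 3, 4}} = {0, 1, 3, 4, 5}

{0, 1, 3, 4, 5}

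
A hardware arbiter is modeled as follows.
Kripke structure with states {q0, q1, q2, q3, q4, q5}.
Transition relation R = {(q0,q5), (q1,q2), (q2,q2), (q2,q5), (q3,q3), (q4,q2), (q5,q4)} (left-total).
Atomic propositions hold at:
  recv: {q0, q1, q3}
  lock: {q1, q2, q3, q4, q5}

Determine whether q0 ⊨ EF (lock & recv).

No

Sat(lock & recv) = {q1, q3}
EF (lock & recv): least fixpoint, start Z0 = {q1, q3}, add states with some successor in Z. Already a fixed point.
Sat(EF (lock & recv)) = {q1, q3}
q0 ∉ Sat(EF (lock & recv)) = {q1, q3}, so the formula does not hold at q0.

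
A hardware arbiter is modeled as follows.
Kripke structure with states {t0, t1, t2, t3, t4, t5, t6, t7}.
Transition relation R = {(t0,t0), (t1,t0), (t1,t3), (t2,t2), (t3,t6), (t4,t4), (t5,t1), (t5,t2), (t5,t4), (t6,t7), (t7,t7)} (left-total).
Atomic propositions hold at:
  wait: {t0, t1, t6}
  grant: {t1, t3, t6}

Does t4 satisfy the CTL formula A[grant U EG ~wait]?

Yes

Sat(~wait) = {t2, t3, t4, t5, t7}
EG ~wait: greatest fixpoint, start Z0 = {t2, t3, t4, t5, t7}, keep only states in Sat with some successor in Z. Z1 = {t2, t4, t5, t7}; fixed.
Sat(EG ~wait) = {t2, t4, t5, t7}
A[grant U EG ~wait]: least fixpoint, start Z0 = Sat(EG ~wait) = {t2, t4, t5, t7}, add states in Sat(grant) with every successor in Z. Z1 = {t2, t4, t5, t6, t7}; Z2 = {t2, t3, t4, t5, t6, t7}; fixed.
Sat(A[grant U EG ~wait]) = {t2, t3, t4, t5, t6, t7}
t4 ∈ Sat(A[grant U EG ~wait]) = {t2, t3, t4, t5, t6, t7}, so the formula holds at t4.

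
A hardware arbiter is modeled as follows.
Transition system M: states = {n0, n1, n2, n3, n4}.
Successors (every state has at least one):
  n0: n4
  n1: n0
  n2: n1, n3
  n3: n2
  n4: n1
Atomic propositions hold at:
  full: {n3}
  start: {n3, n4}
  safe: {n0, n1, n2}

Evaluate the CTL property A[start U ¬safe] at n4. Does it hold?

Yes

Sat(¬safe) = {n3, n4}
A[start U ¬safe]: least fixpoint, start Z0 = Sat(¬safe) = {n3, n4}, add states in Sat(start) with every successor in Z. Already a fixed point.
Sat(A[start U ¬safe]) = {n3, n4}
n4 ∈ Sat(A[start U ¬safe]) = {n3, n4}, so the formula holds at n4.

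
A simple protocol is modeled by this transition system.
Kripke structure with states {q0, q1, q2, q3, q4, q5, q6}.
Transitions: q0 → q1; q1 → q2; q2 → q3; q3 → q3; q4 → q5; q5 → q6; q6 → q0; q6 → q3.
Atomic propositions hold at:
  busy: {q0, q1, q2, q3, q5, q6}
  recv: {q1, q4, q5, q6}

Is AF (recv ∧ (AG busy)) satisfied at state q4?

AG busy: greatest fixpoint, start Z0 = {q0, q1, q2, q3, q5, q6}, keep only states in Sat with every successor in Z. Already a fixed point.
Sat(AG busy) = {q0, q1, q2, q3, q5, q6}
Sat(recv ∧ (AG busy)) = {q1, q5, q6}
AF (recv ∧ (AG busy)): least fixpoint, start Z0 = {q1, q5, q6}, add states with every successor in Z. Z1 = {q0, q1, q4, q5, q6}; fixed.
Sat(AF (recv ∧ (AG busy))) = {q0, q1, q4, q5, q6}
q4 ∈ Sat(AF (recv ∧ (AG busy))) = {q0, q1, q4, q5, q6}, so the formula holds at q4.

Yes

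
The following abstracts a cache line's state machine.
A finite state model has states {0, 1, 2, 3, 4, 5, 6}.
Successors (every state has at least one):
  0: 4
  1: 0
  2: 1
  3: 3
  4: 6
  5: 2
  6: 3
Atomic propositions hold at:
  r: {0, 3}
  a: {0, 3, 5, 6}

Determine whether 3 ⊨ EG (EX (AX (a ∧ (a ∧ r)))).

Yes

Sat(a ∧ r) = {0, 3}
Sat(a ∧ (a ∧ r)) = {0, 3}
Sat(AX (a ∧ (a ∧ r))) = {s : every successor in {0, 3}} = {1, 3, 6}
Sat(EX (AX (a ∧ (a ∧ r)))) = {s : some successor in {1, 3, 6}} = {2, 3, 4, 6}
EG (EX (AX (a ∧ (a ∧ r)))): greatest fixpoint, start Z0 = {2, 3, 4, 6}, keep only states in Sat with some successor in Z. Z1 = {3, 4, 6}; fixed.
Sat(EG (EX (AX (a ∧ (a ∧ r))))) = {3, 4, 6}
3 ∈ Sat(EG (EX (AX (a ∧ (a ∧ r))))) = {3, 4, 6}, so the formula holds at 3.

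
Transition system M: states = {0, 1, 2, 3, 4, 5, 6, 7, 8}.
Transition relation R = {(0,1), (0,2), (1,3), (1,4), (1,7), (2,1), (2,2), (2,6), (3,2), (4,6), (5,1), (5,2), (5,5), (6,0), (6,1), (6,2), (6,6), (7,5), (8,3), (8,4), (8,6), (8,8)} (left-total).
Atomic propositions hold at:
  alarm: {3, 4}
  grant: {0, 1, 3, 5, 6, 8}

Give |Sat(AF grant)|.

8

AF grant: least fixpoint, start Z0 = {0, 1, 3, 5, 6, 8}, add states with every successor in Z. Z1 = {0, 1, 3, 4, 5, 6, 7, 8}; fixed.
Sat(AF grant) = {0, 1, 3, 4, 5, 6, 7, 8}
|Sat(AF grant)| = |{0, 1, 3, 4, 5, 6, 7, 8}| = 8.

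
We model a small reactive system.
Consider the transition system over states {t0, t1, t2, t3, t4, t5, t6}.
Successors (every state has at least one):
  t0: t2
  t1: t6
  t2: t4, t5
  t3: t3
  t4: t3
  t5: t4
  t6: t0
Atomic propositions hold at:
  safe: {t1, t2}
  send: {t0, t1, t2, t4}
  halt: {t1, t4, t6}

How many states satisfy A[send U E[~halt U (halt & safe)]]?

1

Sat(~halt) = {t0, t2, t3, t5}
Sat(halt & safe) = {t1}
E[~halt U (halt & safe)]: least fixpoint, start Z0 = Sat((halt & safe)) = {t1}, add states in Sat(~halt) with some successor in Z. Already a fixed point.
Sat(E[~halt U (halt & safe)]) = {t1}
A[send U E[~halt U (halt & safe)]]: least fixpoint, start Z0 = Sat(E[~halt U (halt & safe)]) = {t1}, add states in Sat(send) with every successor in Z. Already a fixed point.
Sat(A[send U E[~halt U (halt & safe)]]) = {t1}
|Sat(A[send U E[~halt U (halt & safe)]])| = |{t1}| = 1.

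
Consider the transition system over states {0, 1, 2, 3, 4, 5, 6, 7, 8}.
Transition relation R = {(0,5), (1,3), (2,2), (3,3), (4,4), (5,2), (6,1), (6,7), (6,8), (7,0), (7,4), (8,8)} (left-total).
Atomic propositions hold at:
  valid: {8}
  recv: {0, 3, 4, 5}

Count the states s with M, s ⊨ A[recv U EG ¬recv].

5

Sat(¬recv) = {1, 2, 6, 7, 8}
EG ¬recv: greatest fixpoint, start Z0 = {1, 2, 6, 7, 8}, keep only states in Sat with some successor in Z. Z1 = {2, 6, 8}; fixed.
Sat(EG ¬recv) = {2, 6, 8}
A[recv U EG ¬recv]: least fixpoint, start Z0 = Sat(EG ¬recv) = {2, 6, 8}, add states in Sat(recv) with every successor in Z. Z1 = {2, 5, 6, 8}; Z2 = {0, 2, 5, 6, 8}; fixed.
Sat(A[recv U EG ¬recv]) = {0, 2, 5, 6, 8}
|Sat(A[recv U EG ¬recv])| = |{0, 2, 5, 6, 8}| = 5.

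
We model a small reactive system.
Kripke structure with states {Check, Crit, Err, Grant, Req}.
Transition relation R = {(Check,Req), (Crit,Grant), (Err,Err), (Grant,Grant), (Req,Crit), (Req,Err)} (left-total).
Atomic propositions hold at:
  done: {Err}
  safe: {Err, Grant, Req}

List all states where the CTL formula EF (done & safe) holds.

{Check, Err, Req}

Sat(done & safe) = {Err}
EF (done & safe): least fixpoint, start Z0 = {Err}, add states with some successor in Z. Z1 = {Err, Req}; Z2 = {Check, Err, Req}; fixed.
Sat(EF (done & safe)) = {Check, Err, Req}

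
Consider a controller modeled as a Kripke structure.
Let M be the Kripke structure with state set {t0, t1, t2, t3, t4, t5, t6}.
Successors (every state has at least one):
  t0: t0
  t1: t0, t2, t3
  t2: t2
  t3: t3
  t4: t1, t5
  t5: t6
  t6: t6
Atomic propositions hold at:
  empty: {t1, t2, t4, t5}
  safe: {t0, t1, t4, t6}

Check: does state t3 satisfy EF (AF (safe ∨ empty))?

No

Sat(safe ∨ empty) = {t0, t1, t2, t4, t5, t6}
AF (safe ∨ empty): least fixpoint, start Z0 = {t0, t1, t2, t4, t5, t6}, add states with every successor in Z. Already a fixed point.
Sat(AF (safe ∨ empty)) = {t0, t1, t2, t4, t5, t6}
EF (AF (safe ∨ empty)): least fixpoint, start Z0 = {t0, t1, t2, t4, t5, t6}, add states with some successor in Z. Already a fixed point.
Sat(EF (AF (safe ∨ empty))) = {t0, t1, t2, t4, t5, t6}
t3 ∉ Sat(EF (AF (safe ∨ empty))) = {t0, t1, t2, t4, t5, t6}, so the formula does not hold at t3.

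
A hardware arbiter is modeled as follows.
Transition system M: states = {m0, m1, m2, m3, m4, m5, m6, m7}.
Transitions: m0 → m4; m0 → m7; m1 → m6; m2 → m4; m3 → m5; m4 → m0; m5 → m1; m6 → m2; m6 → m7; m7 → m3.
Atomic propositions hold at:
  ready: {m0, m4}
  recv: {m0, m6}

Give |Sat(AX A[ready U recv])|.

A[ready U recv]: least fixpoint, start Z0 = Sat(recv) = {m0, m6}, add states in Sat(ready) with every successor in Z. Z1 = {m0, m4, m6}; fixed.
Sat(A[ready U recv]) = {m0, m4, m6}
Sat(AX A[ready U recv]) = {s : every successor in {m0, m4, m6}} = {m1, m2, m4}
|Sat(AX A[ready U recv])| = |{m1, m2, m4}| = 3.

3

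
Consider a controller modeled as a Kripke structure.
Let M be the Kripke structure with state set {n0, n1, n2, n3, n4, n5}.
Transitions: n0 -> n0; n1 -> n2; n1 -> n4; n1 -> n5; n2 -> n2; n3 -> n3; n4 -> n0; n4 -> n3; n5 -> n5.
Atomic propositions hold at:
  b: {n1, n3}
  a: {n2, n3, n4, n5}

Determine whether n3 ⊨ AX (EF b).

EF b: least fixpoint, start Z0 = {n1, n3}, add states with some successor in Z. Z1 = {n1, n3, n4}; fixed.
Sat(EF b) = {n1, n3, n4}
Sat(AX (EF b)) = {s : every successor in {n1, n3, n4}} = {n3}
n3 ∈ Sat(AX (EF b)) = {n3}, so the formula holds at n3.

Yes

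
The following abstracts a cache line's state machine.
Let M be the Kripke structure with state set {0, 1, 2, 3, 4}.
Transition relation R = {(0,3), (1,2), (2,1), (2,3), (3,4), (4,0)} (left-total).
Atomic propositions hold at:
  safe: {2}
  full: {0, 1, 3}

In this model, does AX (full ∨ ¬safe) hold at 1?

No

Sat(¬safe) = {0, 1, 3, 4}
Sat(full ∨ ¬safe) = {0, 1, 3, 4}
Sat(AX (full ∨ ¬safe)) = {s : every successor in {0, 1, 3, 4}} = {0, 2, 3, 4}
1 ∉ Sat(AX (full ∨ ¬safe)) = {0, 2, 3, 4}, so the formula does not hold at 1.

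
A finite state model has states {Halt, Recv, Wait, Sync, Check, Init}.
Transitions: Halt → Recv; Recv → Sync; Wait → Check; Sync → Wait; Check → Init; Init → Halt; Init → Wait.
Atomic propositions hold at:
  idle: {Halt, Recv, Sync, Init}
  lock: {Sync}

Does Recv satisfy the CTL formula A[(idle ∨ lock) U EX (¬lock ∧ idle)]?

Sat(idle ∨ lock) = {Halt, Recv, Sync, Init}
Sat(¬lock) = {Halt, Recv, Wait, Check, Init}
Sat(¬lock ∧ idle) = {Halt, Recv, Init}
Sat(EX (¬lock ∧ idle)) = {s : some successor in {Halt, Recv, Init}} = {Halt, Check, Init}
A[(idle ∨ lock) U EX (¬lock ∧ idle)]: least fixpoint, start Z0 = Sat(EX (¬lock ∧ idle)) = {Halt, Check, Init}, add states in Sat(idle ∨ lock) with every successor in Z. Already a fixed point.
Sat(A[(idle ∨ lock) U EX (¬lock ∧ idle)]) = {Halt, Check, Init}
Recv ∉ Sat(A[(idle ∨ lock) U EX (¬lock ∧ idle)]) = {Halt, Check, Init}, so the formula does not hold at Recv.

No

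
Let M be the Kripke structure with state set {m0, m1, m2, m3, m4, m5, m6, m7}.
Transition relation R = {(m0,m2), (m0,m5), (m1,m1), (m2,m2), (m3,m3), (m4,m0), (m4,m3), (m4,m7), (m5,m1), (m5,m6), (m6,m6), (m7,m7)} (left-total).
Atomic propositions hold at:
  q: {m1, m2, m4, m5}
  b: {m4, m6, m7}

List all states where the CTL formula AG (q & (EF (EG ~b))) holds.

Sat(~b) = {m0, m1, m2, m3, m5}
EG ~b: greatest fixpoint, start Z0 = {m0, m1, m2, m3, m5}, keep only states in Sat with some successor in Z. Already a fixed point.
Sat(EG ~b) = {m0, m1, m2, m3, m5}
EF (EG ~b): least fixpoint, start Z0 = {m0, m1, m2, m3, m5}, add states with some successor in Z. Z1 = {m0, m1, m2, m3, m4, m5}; fixed.
Sat(EF (EG ~b)) = {m0, m1, m2, m3, m4, m5}
Sat(q & (EF (EG ~b))) = {m1, m2, m4, m5}
AG (q & (EF (EG ~b))): greatest fixpoint, start Z0 = {m1, m2, m4, m5}, keep only states in Sat with every successor in Z. Z1 = {m1, m2}; fixed.
Sat(AG (q & (EF (EG ~b)))) = {m1, m2}

{m1, m2}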